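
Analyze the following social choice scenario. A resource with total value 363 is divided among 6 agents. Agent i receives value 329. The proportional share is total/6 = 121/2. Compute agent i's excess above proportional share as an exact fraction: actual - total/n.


Step 1: Proportional share = 363/6 = 121/2
Step 2: Agent's actual allocation = 329
Step 3: Excess = 329 - 121/2 = 537/2

537/2


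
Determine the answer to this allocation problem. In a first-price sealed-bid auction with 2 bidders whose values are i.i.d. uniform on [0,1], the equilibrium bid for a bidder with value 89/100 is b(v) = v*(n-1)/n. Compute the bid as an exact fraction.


Step 1: The symmetric BNE bidding function is b(v) = v * (n-1) / n
Step 2: Substitute v = 89/100 and n = 2
Step 3: b = 89/100 * 1/2
Step 4: b = 89/200

89/200


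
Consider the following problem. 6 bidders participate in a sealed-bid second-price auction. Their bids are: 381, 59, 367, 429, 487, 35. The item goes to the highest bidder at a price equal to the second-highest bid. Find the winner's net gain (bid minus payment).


Step 1: Sort bids in descending order: 487, 429, 381, 367, 59, 35
Step 2: The winning bid is the highest: 487
Step 3: The payment equals the second-highest bid: 429
Step 4: Surplus = winner's bid - payment = 487 - 429 = 58

58


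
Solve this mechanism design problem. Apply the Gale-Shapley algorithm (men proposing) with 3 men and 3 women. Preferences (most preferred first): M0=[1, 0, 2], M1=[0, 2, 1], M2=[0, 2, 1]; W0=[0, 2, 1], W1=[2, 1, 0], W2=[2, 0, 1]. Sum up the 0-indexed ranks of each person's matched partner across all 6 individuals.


Step 1: Run Gale-Shapley (men propose, women hold best offer):
  M0 proposes to W1; she accepts
  M1 proposes to W0; she accepts
  M2 proposes to W0; she switches from M1
  M1 proposes to W2; she accepts
Step 2: Final matching: W0-M2, W1-M0, W2-M1
Step 3: 0-indexed ranks (man's rank of his match, then woman's): 0 + 1 + 0 + 2 + 1 + 2
Step 4: Total rank sum = 6

6


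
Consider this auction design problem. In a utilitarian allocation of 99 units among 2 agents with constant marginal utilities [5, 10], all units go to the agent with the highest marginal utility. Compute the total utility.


Step 1: The marginal utilities are [5, 10]
Step 2: The highest marginal utility is 10
Step 3: All 99 units go to that agent
Step 4: Total utility = 10 * 99 = 990

990


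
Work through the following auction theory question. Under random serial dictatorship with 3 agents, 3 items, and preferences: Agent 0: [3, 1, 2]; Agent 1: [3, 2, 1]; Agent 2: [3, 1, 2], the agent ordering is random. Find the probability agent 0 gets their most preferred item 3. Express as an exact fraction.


Step 1: Agent 0 wants item 3
Step 2: There are 6 possible orderings of agents
Step 3: In 2 orderings, agent 0 gets item 3
Step 4: Probability = 2/6 = 1/3

1/3


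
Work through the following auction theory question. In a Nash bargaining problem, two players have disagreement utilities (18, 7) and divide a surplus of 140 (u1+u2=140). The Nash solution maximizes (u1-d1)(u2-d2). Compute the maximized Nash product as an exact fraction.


Step 1: The Nash solution splits surplus symmetrically above the disagreement point
Step 2: u1 = (total + d1 - d2)/2 = (140 + 18 - 7)/2 = 151/2
Step 3: u2 = (total - d1 + d2)/2 = (140 - 18 + 7)/2 = 129/2
Step 4: Nash product = (151/2 - 18) * (129/2 - 7)
Step 5: = 115/2 * 115/2 = 13225/4

13225/4


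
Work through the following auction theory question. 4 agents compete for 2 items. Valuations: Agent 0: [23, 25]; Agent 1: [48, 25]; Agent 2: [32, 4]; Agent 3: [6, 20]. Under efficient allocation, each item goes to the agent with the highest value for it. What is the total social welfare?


Step 1: For each item, find the maximum value among all agents.
Step 2: Item 0 -> Agent 1 (value 48)
Step 3: Item 1 -> Agent 0 (value 25)
Step 4: Total welfare = 48 + 25 = 73

73


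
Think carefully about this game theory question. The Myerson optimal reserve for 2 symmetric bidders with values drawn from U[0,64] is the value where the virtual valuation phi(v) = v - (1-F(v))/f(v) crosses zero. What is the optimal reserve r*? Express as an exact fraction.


Step 1: For U[0,64], F(v) = v/64 and f(v) = 1/64
Step 2: phi(v) = v - (1 - v/64)/(1/64) = v - (64 - v) = 2v - 64
Step 3: Set phi(r*) = 0: 2r* - 64 = 0
Step 4: r* = 64/2 = 32 (the number of bidders n = 2 does not enter)

32


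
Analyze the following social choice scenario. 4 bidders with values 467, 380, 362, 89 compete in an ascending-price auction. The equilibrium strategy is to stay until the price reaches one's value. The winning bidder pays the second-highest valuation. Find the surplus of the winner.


Step 1: Identify the highest value: 467
Step 2: Identify the second-highest value: 380
Step 3: The final price = second-highest value = 380
Step 4: Surplus = 467 - 380 = 87

87


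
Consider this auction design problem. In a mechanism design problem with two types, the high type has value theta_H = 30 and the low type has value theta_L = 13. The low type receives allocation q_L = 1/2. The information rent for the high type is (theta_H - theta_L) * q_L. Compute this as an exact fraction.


Step 1: theta_H - theta_L = 30 - 13 = 17
Step 2: Information rent = (theta_H - theta_L) * q_L
Step 3: = 17 * 1/2
Step 4: = 17/2

17/2


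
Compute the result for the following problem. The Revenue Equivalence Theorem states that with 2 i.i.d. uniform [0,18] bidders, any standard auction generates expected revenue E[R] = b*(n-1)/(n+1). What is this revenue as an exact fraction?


Step 1: By Revenue Equivalence, expected revenue = b*(n-1)/(n+1)
Step 2: Substituting n = 2, b = 18
Step 3: Revenue = 18*(2-1)/(2+1) = 18*1/3
Step 4: Revenue = 18/3 = 6

6


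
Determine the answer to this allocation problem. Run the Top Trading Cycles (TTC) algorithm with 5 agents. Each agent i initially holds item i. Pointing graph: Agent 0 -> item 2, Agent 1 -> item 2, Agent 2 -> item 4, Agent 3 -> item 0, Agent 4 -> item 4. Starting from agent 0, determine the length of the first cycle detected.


Step 1: Trace the pointer graph from agent 0: 0 -> 2 -> 4 -> 4
Step 2: A cycle is detected when we revisit agent 4
Step 3: The cycle is: 4 -> 4
Step 4: Cycle length = 1

1


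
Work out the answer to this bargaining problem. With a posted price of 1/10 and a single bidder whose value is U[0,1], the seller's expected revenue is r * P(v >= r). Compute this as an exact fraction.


Step 1: Posted price r = 1/10, value support [0,1]
Step 2: P(v >= r) = (1 - 1/10)/1 = 9/10
Step 3: Expected revenue = r * P(v >= r) = 1/10 * 9/10
Step 4: Revenue = 9/100

9/100


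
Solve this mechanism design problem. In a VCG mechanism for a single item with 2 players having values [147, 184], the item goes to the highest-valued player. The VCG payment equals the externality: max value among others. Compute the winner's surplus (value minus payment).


Step 1: The winner is the agent with the highest value: agent 1 with value 184
Step 2: Values of other agents: [147]
Step 3: VCG payment = max of others' values = 147
Step 4: Surplus = 184 - 147 = 37

37


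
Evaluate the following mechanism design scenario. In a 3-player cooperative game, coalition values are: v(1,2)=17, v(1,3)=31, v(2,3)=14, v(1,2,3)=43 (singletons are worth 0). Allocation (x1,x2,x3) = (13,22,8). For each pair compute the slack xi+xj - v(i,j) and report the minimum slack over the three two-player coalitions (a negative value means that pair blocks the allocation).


Step 1: Slack for coalition (1,2): x1+x2 - v12 = 35 - 17 = 18
Step 2: Slack for coalition (1,3): x1+x3 - v13 = 21 - 31 = -10
Step 3: Slack for coalition (2,3): x2+x3 - v23 = 30 - 14 = 16
Step 4: Minimum slack = min(18, -10, 16) = -10, attained by (1,3); coalition (1,3) can block (slack < 0), so the allocation is not in the core

-10


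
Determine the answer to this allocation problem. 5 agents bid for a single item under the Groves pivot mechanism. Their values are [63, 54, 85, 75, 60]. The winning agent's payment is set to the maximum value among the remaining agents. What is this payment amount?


Step 1: The efficient winner is agent 2 with value 85
Step 2: Other agents' values: [63, 54, 75, 60]
Step 3: Pivot payment = max(others) = 75
Step 4: The winner pays 75

75


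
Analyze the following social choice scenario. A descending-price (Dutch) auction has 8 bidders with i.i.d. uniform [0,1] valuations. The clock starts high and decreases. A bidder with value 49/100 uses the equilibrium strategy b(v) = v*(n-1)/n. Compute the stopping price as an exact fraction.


Step 1: Dutch auctions are strategically equivalent to first-price auctions
Step 2: The equilibrium bid is b(v) = v*(n-1)/n
Step 3: b = 49/100 * 7/8
Step 4: b = 343/800

343/800


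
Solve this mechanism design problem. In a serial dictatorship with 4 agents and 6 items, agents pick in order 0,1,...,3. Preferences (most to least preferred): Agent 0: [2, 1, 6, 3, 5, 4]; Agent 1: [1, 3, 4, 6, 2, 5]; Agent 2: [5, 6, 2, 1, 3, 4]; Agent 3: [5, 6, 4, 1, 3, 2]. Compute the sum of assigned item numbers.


Step 1: Agent 0 picks item 2
Step 2: Agent 1 picks item 1
Step 3: Agent 2 picks item 5
Step 4: Agent 3 picks item 6
Step 5: Sum = 2 + 1 + 5 + 6 = 14

14


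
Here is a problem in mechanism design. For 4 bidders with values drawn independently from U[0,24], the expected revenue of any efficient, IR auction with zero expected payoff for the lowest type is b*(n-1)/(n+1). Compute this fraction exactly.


Step 1: By Revenue Equivalence, expected revenue = b*(n-1)/(n+1)
Step 2: Substituting n = 4, b = 24
Step 3: Revenue = 24*(4-1)/(4+1) = 24*3/5
Step 4: Revenue = 72/5

72/5


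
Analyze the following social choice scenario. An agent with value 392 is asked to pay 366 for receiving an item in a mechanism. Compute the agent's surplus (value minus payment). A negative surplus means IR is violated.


Step 1: Surplus = value - payment = 392 - 366 = 26
Step 2: IR is satisfied (surplus >= 0)

26


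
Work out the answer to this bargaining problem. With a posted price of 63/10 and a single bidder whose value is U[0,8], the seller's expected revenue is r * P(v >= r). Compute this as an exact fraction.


Step 1: Posted price r = 63/10, value support [0,8]
Step 2: P(v >= r) = (8 - 63/10)/8 = 17/80
Step 3: Expected revenue = r * P(v >= r) = 63/10 * 17/80
Step 4: Revenue = 1071/800

1071/800


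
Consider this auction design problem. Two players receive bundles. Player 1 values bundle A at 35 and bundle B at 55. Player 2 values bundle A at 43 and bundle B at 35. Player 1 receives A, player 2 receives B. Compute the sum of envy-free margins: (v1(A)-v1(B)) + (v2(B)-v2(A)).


Step 1: Player 1's margin = v1(A) - v1(B) = 35 - 55 = -20
Step 2: Player 2's margin = v2(B) - v2(A) = 35 - 43 = -8
Step 3: Total margin = -20 + -8 = -28

-28


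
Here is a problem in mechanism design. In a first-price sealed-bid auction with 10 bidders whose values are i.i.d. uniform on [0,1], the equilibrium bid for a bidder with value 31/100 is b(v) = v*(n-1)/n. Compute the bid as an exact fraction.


Step 1: The symmetric BNE bidding function is b(v) = v * (n-1) / n
Step 2: Substitute v = 31/100 and n = 10
Step 3: b = 31/100 * 9/10
Step 4: b = 279/1000

279/1000


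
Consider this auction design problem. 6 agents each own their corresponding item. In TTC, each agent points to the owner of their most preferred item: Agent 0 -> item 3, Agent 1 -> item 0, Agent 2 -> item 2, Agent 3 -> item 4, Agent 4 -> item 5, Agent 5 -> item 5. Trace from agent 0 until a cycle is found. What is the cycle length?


Step 1: Trace the pointer graph from agent 0: 0 -> 3 -> 4 -> 5 -> 5
Step 2: A cycle is detected when we revisit agent 5
Step 3: The cycle is: 5 -> 5
Step 4: Cycle length = 1

1


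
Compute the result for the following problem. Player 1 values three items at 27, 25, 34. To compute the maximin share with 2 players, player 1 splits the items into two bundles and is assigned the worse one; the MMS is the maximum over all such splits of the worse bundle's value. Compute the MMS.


Step 1: Item values = 27, 25, 34
Step 2: Enumerate all 2-bundle partitions and take the smaller bundle:
  Partition 1: {27} vs {25,34} -> bundles 27, 59; min = 27
  Partition 2: {25} vs {27,34} -> bundles 25, 61; min = 25
  Partition 3: {34} vs {27,25} -> bundles 34, 52; min = 34
Step 3: MMS = max(27, 25, 34) = 34

34


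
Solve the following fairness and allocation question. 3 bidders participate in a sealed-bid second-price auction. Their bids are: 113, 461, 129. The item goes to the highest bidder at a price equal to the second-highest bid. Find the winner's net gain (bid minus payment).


Step 1: Sort bids in descending order: 461, 129, 113
Step 2: The winning bid is the highest: 461
Step 3: The payment equals the second-highest bid: 129
Step 4: Surplus = winner's bid - payment = 461 - 129 = 332

332


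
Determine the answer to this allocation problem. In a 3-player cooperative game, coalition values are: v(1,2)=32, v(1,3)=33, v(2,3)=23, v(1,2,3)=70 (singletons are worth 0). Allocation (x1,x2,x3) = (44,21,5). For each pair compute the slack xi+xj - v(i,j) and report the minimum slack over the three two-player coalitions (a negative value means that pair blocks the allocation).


Step 1: Slack for coalition (1,2): x1+x2 - v12 = 65 - 32 = 33
Step 2: Slack for coalition (1,3): x1+x3 - v13 = 49 - 33 = 16
Step 3: Slack for coalition (2,3): x2+x3 - v23 = 26 - 23 = 3
Step 4: Minimum slack = min(33, 16, 3) = 3, attained by (2,3); no pair can gain by deviating, so the allocation is in the core

3


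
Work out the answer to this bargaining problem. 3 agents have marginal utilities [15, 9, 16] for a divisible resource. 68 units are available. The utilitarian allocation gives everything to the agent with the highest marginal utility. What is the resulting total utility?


Step 1: The marginal utilities are [15, 9, 16]
Step 2: The highest marginal utility is 16
Step 3: All 68 units go to that agent
Step 4: Total utility = 16 * 68 = 1088

1088


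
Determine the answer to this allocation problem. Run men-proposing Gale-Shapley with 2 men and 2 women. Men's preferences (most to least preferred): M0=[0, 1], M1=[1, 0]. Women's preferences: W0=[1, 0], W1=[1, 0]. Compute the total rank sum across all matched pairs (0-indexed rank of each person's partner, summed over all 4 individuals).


Step 1: Run Gale-Shapley (men propose, women hold best offer):
  M0 proposes to W0; she accepts
  M1 proposes to W1; she accepts
Step 2: Final matching: W0-M0, W1-M1
Step 3: 0-indexed ranks (man's rank of his match, then woman's): 0 + 1 + 0 + 0
Step 4: Total rank sum = 1

1


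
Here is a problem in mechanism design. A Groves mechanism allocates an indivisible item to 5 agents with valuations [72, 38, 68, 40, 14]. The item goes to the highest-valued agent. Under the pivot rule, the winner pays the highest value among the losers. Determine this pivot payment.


Step 1: The efficient winner is agent 0 with value 72
Step 2: Other agents' values: [38, 68, 40, 14]
Step 3: Pivot payment = max(others) = 68
Step 4: The winner pays 68

68


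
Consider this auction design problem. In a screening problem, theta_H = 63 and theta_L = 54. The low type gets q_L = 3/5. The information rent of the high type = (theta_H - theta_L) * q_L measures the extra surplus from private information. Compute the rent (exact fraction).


Step 1: theta_H - theta_L = 63 - 54 = 9
Step 2: Information rent = (theta_H - theta_L) * q_L
Step 3: = 9 * 3/5
Step 4: = 27/5

27/5


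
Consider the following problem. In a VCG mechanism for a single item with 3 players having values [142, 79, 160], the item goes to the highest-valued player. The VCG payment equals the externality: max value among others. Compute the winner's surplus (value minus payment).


Step 1: The winner is the agent with the highest value: agent 2 with value 160
Step 2: Values of other agents: [142, 79]
Step 3: VCG payment = max of others' values = 142
Step 4: Surplus = 160 - 142 = 18

18


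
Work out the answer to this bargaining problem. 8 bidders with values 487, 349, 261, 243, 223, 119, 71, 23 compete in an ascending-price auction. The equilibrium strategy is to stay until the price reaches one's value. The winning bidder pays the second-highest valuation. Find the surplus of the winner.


Step 1: Identify the highest value: 487
Step 2: Identify the second-highest value: 349
Step 3: The final price = second-highest value = 349
Step 4: Surplus = 487 - 349 = 138

138


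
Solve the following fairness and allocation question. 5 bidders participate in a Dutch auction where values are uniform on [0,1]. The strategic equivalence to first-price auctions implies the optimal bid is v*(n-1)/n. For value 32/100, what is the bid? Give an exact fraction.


Step 1: Dutch auctions are strategically equivalent to first-price auctions
Step 2: The equilibrium bid is b(v) = v*(n-1)/n
Step 3: b = 8/25 * 4/5
Step 4: b = 32/125

32/125


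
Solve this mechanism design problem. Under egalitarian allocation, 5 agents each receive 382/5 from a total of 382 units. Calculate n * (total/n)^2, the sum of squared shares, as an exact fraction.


Step 1: Each agent's share = 382/5
Step 2: Square of each share = (382/5)^2 = 145924/25
Step 3: Sum of squares = 5 * 145924/25 = 145924/5

145924/5


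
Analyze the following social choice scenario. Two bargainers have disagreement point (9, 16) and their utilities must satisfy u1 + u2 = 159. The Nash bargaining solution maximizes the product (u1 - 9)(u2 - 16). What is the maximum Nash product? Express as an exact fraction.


Step 1: The Nash solution splits surplus symmetrically above the disagreement point
Step 2: u1 = (total + d1 - d2)/2 = (159 + 9 - 16)/2 = 76
Step 3: u2 = (total - d1 + d2)/2 = (159 - 9 + 16)/2 = 83
Step 4: Nash product = (76 - 9) * (83 - 16)
Step 5: = 67 * 67 = 4489

4489


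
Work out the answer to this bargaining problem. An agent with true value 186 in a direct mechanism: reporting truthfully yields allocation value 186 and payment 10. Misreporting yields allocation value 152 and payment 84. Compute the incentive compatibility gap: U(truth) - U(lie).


Step 1: U(truth) = value - payment = 186 - 10 = 176
Step 2: U(lie) = allocation - payment = 152 - 84 = 68
Step 3: IC gap = 176 - 68 = 108

108


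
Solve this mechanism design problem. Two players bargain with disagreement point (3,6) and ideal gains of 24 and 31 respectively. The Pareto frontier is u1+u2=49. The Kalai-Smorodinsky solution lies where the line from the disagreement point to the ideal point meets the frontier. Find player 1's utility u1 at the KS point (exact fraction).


Step 1: At the KS point, (u1-d1)/r1 = (u2-d2)/r2 = t and u1+u2 = 49
Step 2: u1 = d1 + r1*t and u2 = d2 + r2*t, so (d1 + r1*t) + (d2 + r2*t) = 49
Step 3: t = (49 - 3 - 6)/(24 + 31) = 40/55 = 8/11
Step 4: u1 = d1 + r1*t = 3 + 24 * 8/11 = 225/11
Step 5: (Check: u2 = d2 + r2*t = 314/11; u1+u2 = 225/11 + 314/11 = 49, on the frontier.)

225/11


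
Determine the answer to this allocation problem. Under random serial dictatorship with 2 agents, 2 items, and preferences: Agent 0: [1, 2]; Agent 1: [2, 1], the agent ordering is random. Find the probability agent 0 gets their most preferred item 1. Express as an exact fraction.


Step 1: Agent 0 wants item 1
Step 2: There are 2 possible orderings of agents
Step 3: In 2 orderings, agent 0 gets item 1
Step 4: Probability = 2/2 = 1

1


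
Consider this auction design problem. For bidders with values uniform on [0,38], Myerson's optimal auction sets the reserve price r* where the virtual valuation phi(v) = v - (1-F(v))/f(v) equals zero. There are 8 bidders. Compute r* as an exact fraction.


Step 1: For U[0,38], F(v) = v/38 and f(v) = 1/38
Step 2: phi(v) = v - (1 - v/38)/(1/38) = v - (38 - v) = 2v - 38
Step 3: Set phi(r*) = 0: 2r* - 38 = 0
Step 4: r* = 38/2 = 19 (the number of bidders n = 8 does not enter)

19


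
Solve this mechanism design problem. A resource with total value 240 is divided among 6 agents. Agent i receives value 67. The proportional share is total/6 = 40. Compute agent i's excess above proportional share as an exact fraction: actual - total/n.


Step 1: Proportional share = 240/6 = 40
Step 2: Agent's actual allocation = 67
Step 3: Excess = 67 - 40 = 27

27


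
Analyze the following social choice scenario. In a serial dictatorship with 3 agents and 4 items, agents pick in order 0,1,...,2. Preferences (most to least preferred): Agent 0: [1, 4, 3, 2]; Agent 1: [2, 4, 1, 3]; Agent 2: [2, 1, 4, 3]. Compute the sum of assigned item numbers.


Step 1: Agent 0 picks item 1
Step 2: Agent 1 picks item 2
Step 3: Agent 2 picks item 4
Step 4: Sum = 1 + 2 + 4 = 7

7


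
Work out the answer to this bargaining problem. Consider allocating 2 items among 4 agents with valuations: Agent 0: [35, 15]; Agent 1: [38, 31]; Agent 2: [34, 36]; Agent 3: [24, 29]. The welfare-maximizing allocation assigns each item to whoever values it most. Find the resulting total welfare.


Step 1: For each item, find the maximum value among all agents.
Step 2: Item 0 -> Agent 1 (value 38)
Step 3: Item 1 -> Agent 2 (value 36)
Step 4: Total welfare = 38 + 36 = 74

74


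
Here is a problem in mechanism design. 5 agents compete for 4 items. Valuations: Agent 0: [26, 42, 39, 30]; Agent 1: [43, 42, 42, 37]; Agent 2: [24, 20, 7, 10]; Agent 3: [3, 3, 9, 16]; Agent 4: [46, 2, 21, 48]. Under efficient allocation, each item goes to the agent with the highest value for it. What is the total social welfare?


Step 1: For each item, find the maximum value among all agents.
Step 2: Item 0 -> Agent 4 (value 46)
Step 3: Item 1 -> Agent 0 (value 42)
Step 4: Item 2 -> Agent 1 (value 42)
Step 5: Item 3 -> Agent 4 (value 48)
Step 6: Total welfare = 46 + 42 + 42 + 48 = 178

178


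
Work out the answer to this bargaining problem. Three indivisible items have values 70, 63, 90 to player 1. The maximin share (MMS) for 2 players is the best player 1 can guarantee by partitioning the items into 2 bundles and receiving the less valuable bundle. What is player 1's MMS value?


Step 1: Item values = 70, 63, 90
Step 2: Enumerate all 2-bundle partitions and take the smaller bundle:
  Partition 1: {70} vs {63,90} -> bundles 70, 153; min = 70
  Partition 2: {63} vs {70,90} -> bundles 63, 160; min = 63
  Partition 3: {90} vs {70,63} -> bundles 90, 133; min = 90
Step 3: MMS = max(70, 63, 90) = 90

90


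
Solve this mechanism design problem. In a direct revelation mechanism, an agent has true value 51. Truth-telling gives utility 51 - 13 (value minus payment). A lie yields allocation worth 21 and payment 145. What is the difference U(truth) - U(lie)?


Step 1: U(truth) = value - payment = 51 - 13 = 38
Step 2: U(lie) = allocation - payment = 21 - 145 = -124
Step 3: IC gap = 38 - (-124) = 162

162


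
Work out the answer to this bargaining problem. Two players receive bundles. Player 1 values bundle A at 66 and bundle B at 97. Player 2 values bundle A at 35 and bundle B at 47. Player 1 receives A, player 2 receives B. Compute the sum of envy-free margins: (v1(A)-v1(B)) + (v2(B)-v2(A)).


Step 1: Player 1's margin = v1(A) - v1(B) = 66 - 97 = -31
Step 2: Player 2's margin = v2(B) - v2(A) = 47 - 35 = 12
Step 3: Total margin = -31 + 12 = -19

-19


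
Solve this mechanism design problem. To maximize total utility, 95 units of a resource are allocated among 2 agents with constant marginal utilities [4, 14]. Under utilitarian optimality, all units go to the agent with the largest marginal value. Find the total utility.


Step 1: The marginal utilities are [4, 14]
Step 2: The highest marginal utility is 14
Step 3: All 95 units go to that agent
Step 4: Total utility = 14 * 95 = 1330

1330


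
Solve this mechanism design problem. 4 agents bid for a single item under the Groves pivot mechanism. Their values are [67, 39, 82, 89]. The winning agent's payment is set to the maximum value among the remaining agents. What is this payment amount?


Step 1: The efficient winner is agent 3 with value 89
Step 2: Other agents' values: [67, 39, 82]
Step 3: Pivot payment = max(others) = 82
Step 4: The winner pays 82

82


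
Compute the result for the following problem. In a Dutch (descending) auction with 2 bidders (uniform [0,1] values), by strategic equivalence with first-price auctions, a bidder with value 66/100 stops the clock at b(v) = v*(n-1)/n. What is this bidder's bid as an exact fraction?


Step 1: Dutch auctions are strategically equivalent to first-price auctions
Step 2: The equilibrium bid is b(v) = v*(n-1)/n
Step 3: b = 33/50 * 1/2
Step 4: b = 33/100

33/100


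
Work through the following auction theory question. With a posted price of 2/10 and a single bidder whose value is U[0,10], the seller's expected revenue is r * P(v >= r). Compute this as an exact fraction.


Step 1: Posted price r = 1/5, value support [0,10]
Step 2: P(v >= r) = (10 - 1/5)/10 = 49/50
Step 3: Expected revenue = r * P(v >= r) = 1/5 * 49/50
Step 4: Revenue = 49/250

49/250


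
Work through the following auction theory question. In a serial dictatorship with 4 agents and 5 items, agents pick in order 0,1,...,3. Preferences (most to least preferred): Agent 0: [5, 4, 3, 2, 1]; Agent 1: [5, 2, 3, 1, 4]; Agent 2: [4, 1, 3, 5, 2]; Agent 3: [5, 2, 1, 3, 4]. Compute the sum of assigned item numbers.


Step 1: Agent 0 picks item 5
Step 2: Agent 1 picks item 2
Step 3: Agent 2 picks item 4
Step 4: Agent 3 picks item 1
Step 5: Sum = 5 + 2 + 4 + 1 = 12

12


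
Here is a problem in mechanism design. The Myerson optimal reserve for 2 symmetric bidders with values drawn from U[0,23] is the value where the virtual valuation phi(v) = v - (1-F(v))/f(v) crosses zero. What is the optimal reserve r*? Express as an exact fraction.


Step 1: For U[0,23], F(v) = v/23 and f(v) = 1/23
Step 2: phi(v) = v - (1 - v/23)/(1/23) = v - (23 - v) = 2v - 23
Step 3: Set phi(r*) = 0: 2r* - 23 = 0
Step 4: r* = 23/2 (the number of bidders n = 2 does not enter)

23/2


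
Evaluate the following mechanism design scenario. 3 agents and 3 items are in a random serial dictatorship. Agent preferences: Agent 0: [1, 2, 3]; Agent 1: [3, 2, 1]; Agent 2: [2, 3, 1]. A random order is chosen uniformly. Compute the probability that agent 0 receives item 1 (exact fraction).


Step 1: Agent 0 wants item 1
Step 2: There are 6 possible orderings of agents
Step 3: In 6 orderings, agent 0 gets item 1
Step 4: Probability = 6/6 = 1

1


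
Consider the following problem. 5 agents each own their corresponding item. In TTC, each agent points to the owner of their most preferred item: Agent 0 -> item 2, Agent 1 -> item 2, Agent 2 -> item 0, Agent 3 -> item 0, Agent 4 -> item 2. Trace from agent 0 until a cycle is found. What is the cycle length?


Step 1: Trace the pointer graph from agent 0: 0 -> 2 -> 0
Step 2: A cycle is detected when we revisit agent 0
Step 3: The cycle is: 0 -> 2 -> 0
Step 4: Cycle length = 2

2


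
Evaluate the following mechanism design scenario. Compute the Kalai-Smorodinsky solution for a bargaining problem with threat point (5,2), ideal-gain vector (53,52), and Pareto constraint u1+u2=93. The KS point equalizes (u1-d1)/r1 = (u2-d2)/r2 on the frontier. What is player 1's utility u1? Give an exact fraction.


Step 1: At the KS point, (u1-d1)/r1 = (u2-d2)/r2 = t and u1+u2 = 93
Step 2: u1 = d1 + r1*t and u2 = d2 + r2*t, so (d1 + r1*t) + (d2 + r2*t) = 93
Step 3: t = (93 - 5 - 2)/(53 + 52) = 86/105
Step 4: u1 = d1 + r1*t = 5 + 53 * 86/105 = 5083/105
Step 5: (Check: u2 = d2 + r2*t = 4682/105; u1+u2 = 5083/105 + 4682/105 = 93, on the frontier.)

5083/105


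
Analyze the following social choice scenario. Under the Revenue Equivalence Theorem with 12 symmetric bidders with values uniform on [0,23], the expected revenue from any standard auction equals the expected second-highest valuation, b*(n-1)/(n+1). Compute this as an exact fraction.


Step 1: By Revenue Equivalence, expected revenue = b*(n-1)/(n+1)
Step 2: Substituting n = 12, b = 23
Step 3: Revenue = 23*(12-1)/(12+1) = 23*11/13
Step 4: Revenue = 253/13

253/13


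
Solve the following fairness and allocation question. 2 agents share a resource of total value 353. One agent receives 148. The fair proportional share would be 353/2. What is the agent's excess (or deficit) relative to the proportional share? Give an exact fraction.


Step 1: Proportional share = 353/2
Step 2: Agent's actual allocation = 148
Step 3: Excess = 148 - 353/2 = -57/2

-57/2


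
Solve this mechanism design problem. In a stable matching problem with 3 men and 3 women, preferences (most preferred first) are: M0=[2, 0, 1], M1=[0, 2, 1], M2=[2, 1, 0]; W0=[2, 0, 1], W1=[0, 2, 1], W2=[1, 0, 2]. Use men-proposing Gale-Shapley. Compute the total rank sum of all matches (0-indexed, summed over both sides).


Step 1: Run Gale-Shapley (men propose, women hold best offer):
  M0 proposes to W2; she accepts
  M1 proposes to W0; she accepts
  M2 proposes to W2; rejected
  M2 proposes to W1; she accepts
Step 2: Final matching: W0-M1, W1-M2, W2-M0
Step 3: 0-indexed ranks (man's rank of his match, then woman's): 0 + 2 + 1 + 1 + 0 + 1
Step 4: Total rank sum = 5

5


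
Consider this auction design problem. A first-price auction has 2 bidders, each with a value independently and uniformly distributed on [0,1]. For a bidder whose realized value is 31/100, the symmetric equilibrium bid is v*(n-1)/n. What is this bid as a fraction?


Step 1: The symmetric BNE bidding function is b(v) = v * (n-1) / n
Step 2: Substitute v = 31/100 and n = 2
Step 3: b = 31/100 * 1/2
Step 4: b = 31/200

31/200


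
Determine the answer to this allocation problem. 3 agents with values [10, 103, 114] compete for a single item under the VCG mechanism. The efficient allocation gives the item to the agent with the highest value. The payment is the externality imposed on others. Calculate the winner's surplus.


Step 1: The winner is the agent with the highest value: agent 2 with value 114
Step 2: Values of other agents: [10, 103]
Step 3: VCG payment = max of others' values = 103
Step 4: Surplus = 114 - 103 = 11

11


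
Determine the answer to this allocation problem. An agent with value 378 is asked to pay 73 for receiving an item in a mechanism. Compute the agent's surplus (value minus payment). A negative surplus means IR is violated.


Step 1: Surplus = value - payment = 378 - 73 = 305
Step 2: IR is satisfied (surplus >= 0)

305


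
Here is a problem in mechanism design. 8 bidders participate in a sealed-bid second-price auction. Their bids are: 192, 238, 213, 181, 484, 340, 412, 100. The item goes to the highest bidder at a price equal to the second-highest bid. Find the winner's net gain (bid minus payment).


Step 1: Sort bids in descending order: 484, 412, 340, 238, 213, 192, 181, 100
Step 2: The winning bid is the highest: 484
Step 3: The payment equals the second-highest bid: 412
Step 4: Surplus = winner's bid - payment = 484 - 412 = 72

72


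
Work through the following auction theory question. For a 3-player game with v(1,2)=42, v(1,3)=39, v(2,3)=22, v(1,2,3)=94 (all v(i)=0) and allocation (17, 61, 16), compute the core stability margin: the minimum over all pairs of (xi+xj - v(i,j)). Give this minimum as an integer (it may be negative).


Step 1: Slack for coalition (1,2): x1+x2 - v12 = 78 - 42 = 36
Step 2: Slack for coalition (1,3): x1+x3 - v13 = 33 - 39 = -6
Step 3: Slack for coalition (2,3): x2+x3 - v23 = 77 - 22 = 55
Step 4: Minimum slack = min(36, -6, 55) = -6, attained by (1,3); coalition (1,3) can block (slack < 0), so the allocation is not in the core

-6


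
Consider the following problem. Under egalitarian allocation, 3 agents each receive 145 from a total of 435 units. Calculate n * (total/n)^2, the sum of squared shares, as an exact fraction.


Step 1: Each agent's share = 435/3 = 145
Step 2: Square of each share = (145)^2 = 21025
Step 3: Sum of squares = 3 * 21025 = 63075

63075


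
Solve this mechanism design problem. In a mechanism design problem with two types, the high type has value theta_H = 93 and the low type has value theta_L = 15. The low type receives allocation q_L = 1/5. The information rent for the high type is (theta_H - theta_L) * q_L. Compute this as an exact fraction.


Step 1: theta_H - theta_L = 93 - 15 = 78
Step 2: Information rent = (theta_H - theta_L) * q_L
Step 3: = 78 * 1/5
Step 4: = 78/5

78/5


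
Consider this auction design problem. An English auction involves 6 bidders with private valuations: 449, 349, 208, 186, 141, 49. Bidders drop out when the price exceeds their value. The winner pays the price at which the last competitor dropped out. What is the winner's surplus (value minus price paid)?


Step 1: Identify the highest value: 449
Step 2: Identify the second-highest value: 349
Step 3: The final price = second-highest value = 349
Step 4: Surplus = 449 - 349 = 100

100


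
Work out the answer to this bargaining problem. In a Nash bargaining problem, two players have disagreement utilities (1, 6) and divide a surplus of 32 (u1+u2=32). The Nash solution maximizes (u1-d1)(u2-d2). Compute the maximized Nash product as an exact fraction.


Step 1: The Nash solution splits surplus symmetrically above the disagreement point
Step 2: u1 = (total + d1 - d2)/2 = (32 + 1 - 6)/2 = 27/2
Step 3: u2 = (total - d1 + d2)/2 = (32 - 1 + 6)/2 = 37/2
Step 4: Nash product = (27/2 - 1) * (37/2 - 6)
Step 5: = 25/2 * 25/2 = 625/4

625/4


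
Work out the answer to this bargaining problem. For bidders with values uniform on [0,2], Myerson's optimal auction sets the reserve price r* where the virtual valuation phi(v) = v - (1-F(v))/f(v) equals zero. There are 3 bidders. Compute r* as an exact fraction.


Step 1: For U[0,2], F(v) = v/2 and f(v) = 1/2
Step 2: phi(v) = v - (1 - v/2)/(1/2) = v - (2 - v) = 2v - 2
Step 3: Set phi(r*) = 0: 2r* - 2 = 0
Step 4: r* = 2/2 = 1 (the number of bidders n = 3 does not enter)

1


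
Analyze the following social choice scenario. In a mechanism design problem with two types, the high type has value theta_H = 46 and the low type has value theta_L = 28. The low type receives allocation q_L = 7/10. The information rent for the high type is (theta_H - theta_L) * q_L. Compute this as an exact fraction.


Step 1: theta_H - theta_L = 46 - 28 = 18
Step 2: Information rent = (theta_H - theta_L) * q_L
Step 3: = 18 * 7/10
Step 4: = 63/5

63/5


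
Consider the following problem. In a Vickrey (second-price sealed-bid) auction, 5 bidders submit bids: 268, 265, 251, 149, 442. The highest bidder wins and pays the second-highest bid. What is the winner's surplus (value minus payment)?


Step 1: Sort bids in descending order: 442, 268, 265, 251, 149
Step 2: The winning bid is the highest: 442
Step 3: The payment equals the second-highest bid: 268
Step 4: Surplus = winner's bid - payment = 442 - 268 = 174

174


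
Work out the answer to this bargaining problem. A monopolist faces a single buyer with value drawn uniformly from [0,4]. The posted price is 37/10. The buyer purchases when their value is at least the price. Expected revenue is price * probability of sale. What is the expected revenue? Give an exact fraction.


Step 1: Posted price r = 37/10, value support [0,4]
Step 2: P(v >= r) = (4 - 37/10)/4 = 3/40
Step 3: Expected revenue = r * P(v >= r) = 37/10 * 3/40
Step 4: Revenue = 111/400

111/400


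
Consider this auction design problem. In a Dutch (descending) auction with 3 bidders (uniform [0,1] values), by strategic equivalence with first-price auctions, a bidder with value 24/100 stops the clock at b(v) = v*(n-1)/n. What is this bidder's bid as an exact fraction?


Step 1: Dutch auctions are strategically equivalent to first-price auctions
Step 2: The equilibrium bid is b(v) = v*(n-1)/n
Step 3: b = 6/25 * 2/3
Step 4: b = 4/25

4/25


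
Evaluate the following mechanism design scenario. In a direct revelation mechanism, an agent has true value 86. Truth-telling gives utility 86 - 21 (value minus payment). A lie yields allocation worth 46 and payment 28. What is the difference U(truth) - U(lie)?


Step 1: U(truth) = value - payment = 86 - 21 = 65
Step 2: U(lie) = allocation - payment = 46 - 28 = 18
Step 3: IC gap = 65 - 18 = 47

47


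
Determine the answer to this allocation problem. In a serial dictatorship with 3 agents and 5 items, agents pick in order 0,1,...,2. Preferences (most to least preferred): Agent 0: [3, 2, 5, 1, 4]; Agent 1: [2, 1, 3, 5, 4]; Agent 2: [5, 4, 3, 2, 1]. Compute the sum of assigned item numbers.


Step 1: Agent 0 picks item 3
Step 2: Agent 1 picks item 2
Step 3: Agent 2 picks item 5
Step 4: Sum = 3 + 2 + 5 = 10

10


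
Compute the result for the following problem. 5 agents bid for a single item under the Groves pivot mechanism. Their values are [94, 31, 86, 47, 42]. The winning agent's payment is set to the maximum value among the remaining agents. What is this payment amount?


Step 1: The efficient winner is agent 0 with value 94
Step 2: Other agents' values: [31, 86, 47, 42]
Step 3: Pivot payment = max(others) = 86
Step 4: The winner pays 86

86


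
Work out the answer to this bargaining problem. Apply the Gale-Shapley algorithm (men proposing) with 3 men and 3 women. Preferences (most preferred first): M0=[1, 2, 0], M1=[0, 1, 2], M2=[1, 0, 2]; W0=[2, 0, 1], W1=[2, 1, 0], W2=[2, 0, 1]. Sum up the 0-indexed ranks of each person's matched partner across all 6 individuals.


Step 1: Run Gale-Shapley (men propose, women hold best offer):
  M0 proposes to W1; she accepts
  M1 proposes to W0; she accepts
  M2 proposes to W1; she switches from M0
  M0 proposes to W2; she accepts
Step 2: Final matching: W0-M1, W1-M2, W2-M0
Step 3: 0-indexed ranks (man's rank of his match, then woman's): 0 + 2 + 0 + 0 + 1 + 1
Step 4: Total rank sum = 4

4


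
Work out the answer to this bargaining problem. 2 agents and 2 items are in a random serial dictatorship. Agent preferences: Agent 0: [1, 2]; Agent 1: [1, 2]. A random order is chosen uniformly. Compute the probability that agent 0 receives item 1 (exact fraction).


Step 1: Agent 0 wants item 1
Step 2: There are 2 possible orderings of agents
Step 3: In 1 orderings, agent 0 gets item 1
Step 4: Probability = 1/2

1/2


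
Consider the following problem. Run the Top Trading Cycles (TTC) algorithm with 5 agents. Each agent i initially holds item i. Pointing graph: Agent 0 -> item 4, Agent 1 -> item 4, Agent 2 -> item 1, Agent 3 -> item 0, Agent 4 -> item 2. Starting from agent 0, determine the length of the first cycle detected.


Step 1: Trace the pointer graph from agent 0: 0 -> 4 -> 2 -> 1 -> 4
Step 2: A cycle is detected when we revisit agent 4
Step 3: The cycle is: 4 -> 2 -> 1 -> 4
Step 4: Cycle length = 3

3


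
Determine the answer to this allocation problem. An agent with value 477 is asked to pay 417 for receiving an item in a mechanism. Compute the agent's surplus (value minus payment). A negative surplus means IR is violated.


Step 1: Surplus = value - payment = 477 - 417 = 60
Step 2: IR is satisfied (surplus >= 0)

60


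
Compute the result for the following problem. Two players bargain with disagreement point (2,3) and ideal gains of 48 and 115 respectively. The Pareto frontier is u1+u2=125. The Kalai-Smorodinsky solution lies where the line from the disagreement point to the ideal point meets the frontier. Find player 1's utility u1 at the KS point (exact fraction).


Step 1: At the KS point, (u1-d1)/r1 = (u2-d2)/r2 = t and u1+u2 = 125
Step 2: u1 = d1 + r1*t and u2 = d2 + r2*t, so (d1 + r1*t) + (d2 + r2*t) = 125
Step 3: t = (125 - 2 - 3)/(48 + 115) = 120/163
Step 4: u1 = d1 + r1*t = 2 + 48 * 120/163 = 6086/163
Step 5: (Check: u2 = d2 + r2*t = 14289/163; u1+u2 = 6086/163 + 14289/163 = 125, on the frontier.)

6086/163


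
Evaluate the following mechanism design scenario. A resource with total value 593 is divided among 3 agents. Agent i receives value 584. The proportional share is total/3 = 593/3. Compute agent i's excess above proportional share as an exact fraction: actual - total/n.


Step 1: Proportional share = 593/3
Step 2: Agent's actual allocation = 584
Step 3: Excess = 584 - 593/3 = 1159/3

1159/3
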